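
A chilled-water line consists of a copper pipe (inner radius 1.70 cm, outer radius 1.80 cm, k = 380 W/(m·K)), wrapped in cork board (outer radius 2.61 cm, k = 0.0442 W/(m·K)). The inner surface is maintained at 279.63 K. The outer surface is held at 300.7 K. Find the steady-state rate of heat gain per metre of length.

Series thermal resistances, inner to outer:
  R'_copper = ln(0.0180/0.0170)/(2πk) = 0.05716/(2π·380) = 2.394×10^-5 m·K/W
  R'_cork board = ln(0.0261/0.0180)/(2πk) = 0.3716/(2π·0.0442) = 1.338 m·K/W
ΣR = 2.394×10^-5 + 1.338 = 1.338 m·K/W
Q' = ΔT/ΣR = (279.63 K − 300.7 K)/1.338 = -15.7 W/m
(Negative Q' ⇒ heat flows inward; heat gain = 15.7 W/m.)

Q' = 15.7 W/m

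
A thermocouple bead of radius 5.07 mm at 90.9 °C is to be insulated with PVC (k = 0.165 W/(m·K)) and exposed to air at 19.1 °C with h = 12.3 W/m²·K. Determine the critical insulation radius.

For a sphere, r_cr = 2k_ins/h = 2·0.165/12.3 = 0.0268 m = 2.68 cm

r_cr = 2.68 cm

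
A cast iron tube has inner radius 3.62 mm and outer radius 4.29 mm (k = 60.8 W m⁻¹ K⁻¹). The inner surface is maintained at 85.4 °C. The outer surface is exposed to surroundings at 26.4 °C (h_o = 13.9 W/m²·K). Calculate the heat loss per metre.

Q' = 22.1 W/m

Treat each layer as a resistance in series:
  R'_cast iron = ln(0.00429/0.00362)/(2πk) = 0.1698/(2π·60.8) = 4.445×10^-4 m·K/W
  R'_conv,out = 1/(2πr h) = 1/(2π·0.00429·13.9) = 2.669 m·K/W
ΣR = 4.445×10^-4 + 2.669 = 2.669 m·K/W
Q' = ΔT/ΣR = (85.4 °C − 26.4 °C)/2.669 = 22.1 W/m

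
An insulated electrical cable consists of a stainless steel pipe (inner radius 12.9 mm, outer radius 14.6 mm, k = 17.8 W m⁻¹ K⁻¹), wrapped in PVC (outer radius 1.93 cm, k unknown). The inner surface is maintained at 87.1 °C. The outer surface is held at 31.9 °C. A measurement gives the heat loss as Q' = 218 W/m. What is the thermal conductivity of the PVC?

k = 0.176 W/m·K

ΣR = ΔT/Q' = |87.1 − 31.9|/218 = 0.2532 m·K/W
Known resistances:
  R'_stainless steel = ln(0.0146/0.0129)/(2πk) = 0.1238/(2π·17.8) = 0.001107 m·K/W
R_PVC = ΣR − ΣR_known = 0.2532 − 0.001107 = 0.2521 m·K/W
ln(r₂/r₁)/(2πk) = 0.2521 ⇒ k = 0.2791/(2π·0.2521) = 0.176 W/m·K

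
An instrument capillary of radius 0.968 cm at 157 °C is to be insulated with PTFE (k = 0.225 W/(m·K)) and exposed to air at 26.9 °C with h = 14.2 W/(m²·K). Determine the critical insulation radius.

For a cylinder, r_cr = k_ins/h = 0.225/14.2 = 0.0158 m = 1.58 cm

r_cr = 1.58 cm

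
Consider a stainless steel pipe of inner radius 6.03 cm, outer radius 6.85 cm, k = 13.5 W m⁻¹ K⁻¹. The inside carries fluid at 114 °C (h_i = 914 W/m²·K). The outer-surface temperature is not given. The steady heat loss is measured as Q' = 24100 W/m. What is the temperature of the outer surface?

Series resistances:
  R'_conv,in = 1/(2πr h) = 1/(2π·0.0603·914) = 0.002888 m·K/W
  R'_stainless steel = ln(0.0685/0.0603)/(2πk) = 0.1275/(2π·13.5) = 0.001503 m·K/W
ΣR = 0.004391 m·K/W
ΔT = Q'·ΣR = 24100 × 0.004391 = 105.8 K
Heat flows outward, so T_out = T_in − ΔT = 114 − 105.8 = 8.2 °C

T_out = 8.2 °C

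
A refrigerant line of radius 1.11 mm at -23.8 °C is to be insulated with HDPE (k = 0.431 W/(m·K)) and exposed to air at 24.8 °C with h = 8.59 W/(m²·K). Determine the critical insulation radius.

For a cylinder, r_cr = k_ins/h = 0.431/8.59 = 0.0502 m = 5.02 cm

r_cr = 5.02 cm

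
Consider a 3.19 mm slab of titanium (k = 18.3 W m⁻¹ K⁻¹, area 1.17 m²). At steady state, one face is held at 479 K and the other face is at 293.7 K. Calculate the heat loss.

Q = 1.24×10^6 W

Q = kA·ΔT/L = 18.3 × 1.17 × |479 K − 293.7 K| / 0.00319 = 1.24×10^6 W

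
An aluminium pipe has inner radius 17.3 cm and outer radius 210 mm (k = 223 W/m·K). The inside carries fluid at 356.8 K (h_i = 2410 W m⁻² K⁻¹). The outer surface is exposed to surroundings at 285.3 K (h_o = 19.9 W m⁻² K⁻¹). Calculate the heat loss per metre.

Series thermal resistances, inner to outer:
  R'_conv,in = 1/(2πr h) = 1/(2π·0.173·2410) = 3.817×10^-4 m·K/W
  R'_aluminium = ln(0.210/0.173)/(2πk) = 0.1938/(2π·223) = 1.383×10^-4 m·K/W
  R'_conv,out = 1/(2πr h) = 1/(2π·0.210·19.9) = 0.03808 m·K/W
ΣR = 3.817×10^-4 + 1.383×10^-4 + 0.03808 = 0.03860 m·K/W
Q' = ΔT/ΣR = (356.8 K − 285.3 K)/0.03860 = 1850 W/m

Q' = 1850 W/m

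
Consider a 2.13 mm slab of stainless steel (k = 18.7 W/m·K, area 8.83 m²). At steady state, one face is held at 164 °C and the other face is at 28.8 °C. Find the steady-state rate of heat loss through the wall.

Q = kA·ΔT/L = 18.7 × 8.83 × |164 °C − 28.8 °C| / 0.00213 = 1.05×10^7 W

Q = 10500 kW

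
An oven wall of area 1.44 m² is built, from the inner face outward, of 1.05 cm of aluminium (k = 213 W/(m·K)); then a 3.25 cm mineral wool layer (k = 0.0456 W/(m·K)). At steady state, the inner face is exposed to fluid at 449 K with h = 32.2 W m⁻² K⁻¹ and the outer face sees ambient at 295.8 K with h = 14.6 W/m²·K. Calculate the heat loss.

Resistance network (inner→outer):
  R_conv,in = 1/(hA) = 1/(32.2·1.44) = 0.02157 K/W
  R_aluminium = L/(kA) = 0.0105/(213·1.44) = 3.423×10^-5 K/W
  R_mineral wool = L/(kA) = 0.0325/(0.0456·1.44) = 0.4949 K/W
  R_conv,out = 1/(hA) = 1/(14.6·1.44) = 0.04756 K/W
ΣR = 0.02157 + 3.423×10^-5 + 0.4949 + 0.04756 = 0.5641 K/W
Q = ΔT/ΣR = (449 K − 295.8 K)/0.5641 = 272 W

Q = 272 W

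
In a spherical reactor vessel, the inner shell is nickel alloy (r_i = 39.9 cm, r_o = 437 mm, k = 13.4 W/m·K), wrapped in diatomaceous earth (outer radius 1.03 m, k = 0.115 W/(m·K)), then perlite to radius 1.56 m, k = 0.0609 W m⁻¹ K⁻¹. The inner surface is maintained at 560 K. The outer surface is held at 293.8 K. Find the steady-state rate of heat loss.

Resistance network (inner→outer):
  R_nickel alloy = (1/0.399 − 1/0.437)/(4πk) = 0.2179/(4π·13.4) = 0.001294 K/W
  R_diatomaceous earth = (1/0.437 − 1/1.03)/(4πk) = 1.317/(4π·0.115) = 0.9117 K/W
  R_perlite = (1/1.03 − 1/1.56)/(4πk) = 0.3298/(4π·0.0609) = 0.4310 K/W
ΣR = 0.001294 + 0.9117 + 0.4310 = 1.344 K/W
Q = ΔT/ΣR = (560 K − 293.8 K)/1.344 = 198 W

Q = 198 W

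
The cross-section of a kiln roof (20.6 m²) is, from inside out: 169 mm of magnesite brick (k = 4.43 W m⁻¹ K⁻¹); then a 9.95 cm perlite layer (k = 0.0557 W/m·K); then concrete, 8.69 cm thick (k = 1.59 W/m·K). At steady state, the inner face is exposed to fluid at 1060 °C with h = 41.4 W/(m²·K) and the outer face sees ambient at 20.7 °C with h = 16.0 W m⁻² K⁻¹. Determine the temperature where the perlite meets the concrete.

T = 83 °C

Treat each layer as a resistance in series:
  R_conv,in = 1/(hA) = 1/(41.4·20.6) = 0.001173 K/W
  R_magnesite brick = L/(kA) = 0.169/(4.43·20.6) = 0.001852 K/W
  R_perlite = L/(kA) = 0.0995/(0.0557·20.6) = 0.08672 K/W
  R_concrete = L/(kA) = 0.0869/(1.59·20.6) = 0.002653 K/W
  R_conv,out = 1/(hA) = 1/(16.0·20.6) = 0.003034 K/W
ΣR = 0.001173 + 0.001852 + 0.08672 + 0.002653 + 0.003034 = 0.09543 K/W
Q = ΔT/ΣR = (1060 °C − 20.7 °C)/0.09543 = 10890 W
From the inner boundary to the perlite/concrete interface, ΣR_partial = 0.08975 K/W.
T_interface = T_in − Q·ΣR_partial = 1060 °C − (10890)(0.08975) = 83 °C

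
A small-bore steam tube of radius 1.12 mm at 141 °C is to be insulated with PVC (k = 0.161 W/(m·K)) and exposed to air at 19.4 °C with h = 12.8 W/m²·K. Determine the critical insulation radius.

For a cylinder, r_cr = k_ins/h = 0.161/12.8 = 0.0126 m = 1.26 cm

r_cr = 1.26 cm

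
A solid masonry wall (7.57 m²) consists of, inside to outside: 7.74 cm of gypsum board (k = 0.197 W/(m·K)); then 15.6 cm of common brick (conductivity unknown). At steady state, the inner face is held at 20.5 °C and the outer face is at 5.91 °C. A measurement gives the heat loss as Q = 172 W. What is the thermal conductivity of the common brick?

ΣR = ΔT/Q = |20.5 − 5.91|/172 = 0.08483 K/W
Known resistances:
  R_gypsum board = L/(kA) = 0.0774/(0.197·7.57) = 0.05190 K/W
R_common brick = ΣR − ΣR_known = 0.08483 − 0.05190 = 0.03293 K/W
L/(kA) = 0.03293 ⇒ k = 0.156/(0.03293·7.57) = 0.626 W/m·K

k = 0.626 W/m·K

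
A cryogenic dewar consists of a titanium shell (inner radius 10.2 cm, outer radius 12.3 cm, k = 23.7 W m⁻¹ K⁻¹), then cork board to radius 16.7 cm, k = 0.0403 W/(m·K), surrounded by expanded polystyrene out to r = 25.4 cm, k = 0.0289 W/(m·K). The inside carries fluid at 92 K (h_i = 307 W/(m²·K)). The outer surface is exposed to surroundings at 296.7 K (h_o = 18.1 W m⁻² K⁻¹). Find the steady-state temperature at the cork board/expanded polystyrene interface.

T = 179.4 K

Series thermal resistances, inner to outer:
  R_conv,in = 1/(4πr²h) = 1/(4π·0.102²·307) = 0.02491 K/W
  R_titanium = (1/0.102 − 1/0.123)/(4πk) = 1.674/(4π·23.7) = 0.005620 K/W
  R_cork board = (1/0.123 − 1/0.167)/(4πk) = 2.142/(4π·0.0403) = 4.230 K/W
  R_expanded polystyrene = (1/0.167 − 1/0.254)/(4πk) = 2.051/(4π·0.0289) = 5.648 K/W
  R_conv,out = 1/(4πr²h) = 1/(4π·0.254²·18.1) = 0.06815 K/W
ΣR = 0.02491 + 0.005620 + 4.230 + 5.648 + 0.06815 = 9.977 K/W
Q = ΔT/ΣR = (92 K − 296.7 K)/9.977 = -20.52 W
From the inner boundary to the cork board/expanded polystyrene interface, ΣR_partial = 4.261 K/W.
T_interface = T_in − Q·ΣR_partial = 92 K − (-20.52)(4.261) = 179.4 K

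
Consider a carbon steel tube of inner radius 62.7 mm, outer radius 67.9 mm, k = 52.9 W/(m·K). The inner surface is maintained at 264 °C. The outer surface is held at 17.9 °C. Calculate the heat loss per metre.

Q' = 2πk·ΔT/ln(r₂/r₁) = 2π × 52.9 × 246.1 / ln(0.0679/0.0627) = 1.03×10^6 W/m

Q' = 1030 kW/m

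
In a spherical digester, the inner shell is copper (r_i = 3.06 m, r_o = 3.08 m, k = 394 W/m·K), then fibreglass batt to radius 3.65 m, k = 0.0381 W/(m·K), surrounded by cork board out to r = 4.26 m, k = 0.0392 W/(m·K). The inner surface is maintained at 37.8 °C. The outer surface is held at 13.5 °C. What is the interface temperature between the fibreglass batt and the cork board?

T = 23.9 °C

Resistance network (inner→outer):
  R_copper = (1/3.06 − 1/3.08)/(4πk) = 0.002122/(4π·394) = 4.286×10^-7 K/W
  R_fibreglass batt = (1/3.08 − 1/3.65)/(4πk) = 0.05070/(4π·0.0381) = 0.1059 K/W
  R_cork board = (1/3.65 − 1/4.26)/(4πk) = 0.03923/(4π·0.0392) = 0.07964 K/W
ΣR = 4.286×10^-7 + 0.1059 + 0.07964 = 0.1855 K/W
Q = ΔT/ΣR = (37.8 °C − 13.5 °C)/0.1855 = 131.0 W
From the inner boundary to the fibreglass batt/cork board interface, ΣR_partial = 0.1059 K/W.
T_interface = T_in − Q·ΣR_partial = 37.8 °C − (131.0)(0.1059) = 23.9 °C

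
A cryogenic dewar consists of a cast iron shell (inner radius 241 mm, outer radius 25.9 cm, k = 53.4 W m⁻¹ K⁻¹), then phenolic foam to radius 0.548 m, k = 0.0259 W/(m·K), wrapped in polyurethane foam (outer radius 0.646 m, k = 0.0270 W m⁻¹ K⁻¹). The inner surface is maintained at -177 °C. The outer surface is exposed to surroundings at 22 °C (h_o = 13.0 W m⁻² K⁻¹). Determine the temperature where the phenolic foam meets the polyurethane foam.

Treat each layer as a resistance in series:
  R_cast iron = (1/0.241 − 1/0.259)/(4πk) = 0.2884/(4π·53.4) = 4.297×10^-4 K/W
  R_phenolic foam = (1/0.259 − 1/0.548)/(4πk) = 2.036/(4π·0.0259) = 6.256 K/W
  R_polyurethane foam = (1/0.548 − 1/0.646)/(4πk) = 0.2768/(4π·0.0270) = 0.8159 K/W
  R_conv,out = 1/(4πr²h) = 1/(4π·0.646²·13.0) = 0.01467 K/W
ΣR = 4.297×10^-4 + 6.256 + 0.8159 + 0.01467 = 7.087 K/W
Q = ΔT/ΣR = (-177 °C − 22 °C)/7.087 = -28.08 W
From the inner boundary to the phenolic foam/polyurethane foam interface, ΣR_partial = 6.256 K/W.
T_interface = T_in − Q·ΣR_partial = -177 °C − (-28.08)(6.256) = -1.3 °C

T = -1.3 °C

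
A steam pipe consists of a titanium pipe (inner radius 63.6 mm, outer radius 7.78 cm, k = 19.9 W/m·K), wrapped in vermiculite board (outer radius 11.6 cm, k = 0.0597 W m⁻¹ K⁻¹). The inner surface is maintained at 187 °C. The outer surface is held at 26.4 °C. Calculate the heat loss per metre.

Series thermal resistances, inner to outer:
  R'_titanium = ln(0.0778/0.0636)/(2πk) = 0.2015/(2π·19.9) = 0.001612 m·K/W
  R'_vermiculite board = ln(0.116/0.0778)/(2πk) = 0.3994/(2π·0.0597) = 1.065 m·K/W
ΣR = 0.001612 + 1.065 = 1.067 m·K/W
Q' = ΔT/ΣR = (187 °C − 26.4 °C)/1.067 = 151 W/m

Q' = 151 W/m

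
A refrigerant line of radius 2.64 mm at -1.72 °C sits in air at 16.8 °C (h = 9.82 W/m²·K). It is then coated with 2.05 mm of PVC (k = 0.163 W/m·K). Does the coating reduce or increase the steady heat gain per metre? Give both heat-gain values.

Critical radius for a cylinder: r_cr = k/h = 0.0166 m = 1.66 cm.
Outer radius after coating: r₂ = 0.00264 + 0.00205 = 0.00469 m.
Since r₁ < r_cr and r₂ ≤ r_cr, the coating moves toward the maximum at r_cr — heat gain rises.
Bare: R = 1/(2πr₁h) = 6.139 m·K/W; Q = 18.52/6.139 = 3.02 W/m.
Coated: R = R_cond + R_conv = 4.017 m·K/W; Q = 18.52/4.017 = 4.61 W/m.

increases: 3.02 → 4.61 W/m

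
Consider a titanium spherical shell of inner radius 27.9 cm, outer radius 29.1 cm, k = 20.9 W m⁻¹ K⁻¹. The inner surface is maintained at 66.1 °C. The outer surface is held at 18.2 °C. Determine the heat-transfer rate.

Q = 85.1 kW

Q = 4πk·ΔT/(1/r₁ − 1/r₂) = 4π × 20.9 × 47.9 / (1/0.279 − 1/0.291) = 85100 W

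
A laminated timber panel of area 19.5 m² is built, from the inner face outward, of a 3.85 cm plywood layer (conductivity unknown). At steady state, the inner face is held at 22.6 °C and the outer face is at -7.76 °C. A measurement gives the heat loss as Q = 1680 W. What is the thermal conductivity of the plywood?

ΣR = ΔT/Q = |22.6 − -7.76|/1680 = 0.01807 K/W
L/(kA) = 0.01807 ⇒ k = 0.0385/(0.01807·19.5) = 0.109 W/m·K

k = 0.109 W/m·K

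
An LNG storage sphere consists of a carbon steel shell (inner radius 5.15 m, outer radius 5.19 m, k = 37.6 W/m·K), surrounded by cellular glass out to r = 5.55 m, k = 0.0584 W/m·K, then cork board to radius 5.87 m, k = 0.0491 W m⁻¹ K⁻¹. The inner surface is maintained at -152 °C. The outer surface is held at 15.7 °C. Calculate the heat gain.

Q = 5.09 kW

Treat each layer as a resistance in series:
  R_carbon steel = (1/5.15 − 1/5.19)/(4πk) = 0.001497/(4π·37.6) = 3.167×10^-6 K/W
  R_cellular glass = (1/5.19 − 1/5.55)/(4πk) = 0.01250/(4π·0.0584) = 0.01703 K/W
  R_cork board = (1/5.55 − 1/5.87)/(4πk) = 0.009822/(4π·0.0491) = 0.01592 K/W
ΣR = 3.167×10^-6 + 0.01703 + 0.01592 = 0.03295 K/W
Q = ΔT/ΣR = (-152 °C − 15.7 °C)/0.03295 = -5090 W
(Negative Q ⇒ heat flows inward; heat gain = 5090 W.)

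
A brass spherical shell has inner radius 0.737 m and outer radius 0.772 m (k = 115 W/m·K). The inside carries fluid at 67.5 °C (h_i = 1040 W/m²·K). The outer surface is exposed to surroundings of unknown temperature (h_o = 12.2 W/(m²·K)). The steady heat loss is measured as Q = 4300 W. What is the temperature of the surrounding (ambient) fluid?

Series resistances:
  R_conv,in = 1/(4πr²h) = 1/(4π·0.737²·1040) = 1.409×10^-4 K/W
  R_brass = (1/0.737 − 1/0.772)/(4πk) = 0.06152/(4π·115) = 4.257×10^-5 K/W
  R_conv,out = 1/(4πr²h) = 1/(4π·0.772²·12.2) = 0.01094 K/W
ΣR = 0.01113 K/W
ΔT = Q·ΣR = 4300 × 0.01113 = 47.86 K
Heat flows outward, so T_out = T_in − ΔT = 67.5 − 47.86 = 19.6 °C

T_out = 19.6 °C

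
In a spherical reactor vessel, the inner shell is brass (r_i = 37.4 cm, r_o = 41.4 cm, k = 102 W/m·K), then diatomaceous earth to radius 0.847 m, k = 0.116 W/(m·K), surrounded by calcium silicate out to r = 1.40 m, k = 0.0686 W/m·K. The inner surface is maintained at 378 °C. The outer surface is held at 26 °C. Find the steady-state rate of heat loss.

Q = 254 W

Resistance network (inner→outer):
  R_brass = (1/0.374 − 1/0.414)/(4πk) = 0.2583/(4π·102) = 2.015×10^-4 K/W
  R_diatomaceous earth = (1/0.414 − 1/0.847)/(4πk) = 1.235/(4π·0.116) = 0.8471 K/W
  R_calcium silicate = (1/0.847 − 1/1.40)/(4πk) = 0.4664/(4π·0.0686) = 0.5410 K/W
ΣR = 2.015×10^-4 + 0.8471 + 0.5410 = 1.388 K/W
Q = ΔT/ΣR = (378 °C − 26 °C)/1.388 = 254 W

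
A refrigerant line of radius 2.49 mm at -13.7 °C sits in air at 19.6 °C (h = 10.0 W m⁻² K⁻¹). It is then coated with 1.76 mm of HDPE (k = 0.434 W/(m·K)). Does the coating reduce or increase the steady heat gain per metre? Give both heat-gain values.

increases: 5.21 → 8.45 W/m

Critical radius for a cylinder: r_cr = k/h = 0.0434 m = 4.34 cm.
Outer radius after coating: r₂ = 0.00249 + 0.00176 = 0.00425 m.
Since r₁ < r_cr and r₂ ≤ r_cr, the coating moves toward the maximum at r_cr — heat gain rises.
Bare: R = 1/(2πr₁h) = 6.392 m·K/W; Q = 33.3/6.392 = 5.21 W/m.
Coated: R = R_cond + R_conv = 3.941 m·K/W; Q = 33.3/3.941 = 8.45 W/m.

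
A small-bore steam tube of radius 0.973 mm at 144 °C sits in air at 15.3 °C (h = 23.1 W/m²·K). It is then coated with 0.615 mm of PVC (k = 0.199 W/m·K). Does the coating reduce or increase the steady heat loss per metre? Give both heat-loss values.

increases: 18.2 → 27.2 W/m

Critical radius for a cylinder: r_cr = k/h = 0.00861 m = 0.861 cm.
Outer radius after coating: r₂ = 9.73×10^-4 + 6.15×10^-4 = 0.001588 m.
Since r₁ < r_cr and r₂ ≤ r_cr, the coating moves toward the maximum at r_cr — heat loss rises.
Bare: R = 1/(2πr₁h) = 7.081 m·K/W; Q = 128.7/7.081 = 18.2 W/m.
Coated: R = R_cond + R_conv = 4.730 m·K/W; Q = 128.7/4.730 = 27.2 W/m.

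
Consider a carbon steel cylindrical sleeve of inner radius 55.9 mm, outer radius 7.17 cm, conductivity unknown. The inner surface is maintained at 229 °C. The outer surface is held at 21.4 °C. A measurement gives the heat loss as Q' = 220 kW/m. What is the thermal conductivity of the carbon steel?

ΣR = ΔT/Q' = |229 − 21.4|/2.20×10^5 = 9.436×10^-4 m·K/W
ln(r₂/r₁)/(2πk) = 9.436×10^-4 ⇒ k = 0.2489/(2π·9.436×10^-4) = 42.0 W/m·K

k = 42.0 W/m·K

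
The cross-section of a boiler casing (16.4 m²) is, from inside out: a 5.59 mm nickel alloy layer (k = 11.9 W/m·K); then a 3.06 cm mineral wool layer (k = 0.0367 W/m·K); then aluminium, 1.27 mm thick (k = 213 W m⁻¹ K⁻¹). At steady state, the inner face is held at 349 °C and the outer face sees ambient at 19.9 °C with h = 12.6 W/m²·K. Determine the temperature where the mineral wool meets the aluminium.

T = 48.5 °C

Treat each layer as a resistance in series:
  R_nickel alloy = L/(kA) = 0.00559/(11.9·16.4) = 2.864×10^-5 K/W
  R_mineral wool = L/(kA) = 0.0306/(0.0367·16.4) = 0.05084 K/W
  R_aluminium = L/(kA) = 0.00127/(213·16.4) = 3.636×10^-7 K/W
  R_conv,out = 1/(hA) = 1/(12.6·16.4) = 0.004839 K/W
ΣR = 2.864×10^-5 + 0.05084 + 3.636×10^-7 + 0.004839 = 0.05571 K/W
Q = ΔT/ΣR = (349 °C − 19.9 °C)/0.05571 = 5907 W
From the inner boundary to the mineral wool/aluminium interface, ΣR_partial = 0.05087 K/W.
T_interface = T_in − Q·ΣR_partial = 349 °C − (5907)(0.05087) = 48.5 °C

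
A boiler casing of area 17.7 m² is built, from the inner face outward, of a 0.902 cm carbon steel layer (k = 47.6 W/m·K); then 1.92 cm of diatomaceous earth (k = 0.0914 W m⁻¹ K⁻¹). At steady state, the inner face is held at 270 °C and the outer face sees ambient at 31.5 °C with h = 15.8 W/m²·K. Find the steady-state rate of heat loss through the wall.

Q = 15400 W

Series thermal resistances, inner to outer:
  R_carbon steel = L/(kA) = 0.00902/(47.6·17.7) = 1.071×10^-5 K/W
  R_diatomaceous earth = L/(kA) = 0.0192/(0.0914·17.7) = 0.01187 K/W
  R_conv,out = 1/(hA) = 1/(15.8·17.7) = 0.003576 K/W
ΣR = 1.071×10^-5 + 0.01187 + 0.003576 = 0.01546 K/W
Q = ΔT/ΣR = (270 °C − 31.5 °C)/0.01546 = 15400 W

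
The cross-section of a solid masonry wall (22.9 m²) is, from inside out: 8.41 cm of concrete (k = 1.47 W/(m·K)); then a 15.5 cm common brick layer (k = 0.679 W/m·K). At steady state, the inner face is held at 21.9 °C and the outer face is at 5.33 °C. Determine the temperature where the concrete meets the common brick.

Treat each layer as a resistance in series:
  R_concrete = L/(kA) = 0.0841/(1.47·22.9) = 0.002498 K/W
  R_common brick = L/(kA) = 0.155/(0.679·22.9) = 0.009968 K/W
ΣR = 0.002498 + 0.009968 = 0.01247 K/W
Q = ΔT/ΣR = (21.9 °C − 5.33 °C)/0.01247 = 1329 W
From the inner boundary to the concrete/common brick interface, ΣR_partial = 0.002498 K/W.
T_interface = T_in − Q·ΣR_partial = 21.9 °C − (1329)(0.002498) = 18.6 °C

T = 18.6 °C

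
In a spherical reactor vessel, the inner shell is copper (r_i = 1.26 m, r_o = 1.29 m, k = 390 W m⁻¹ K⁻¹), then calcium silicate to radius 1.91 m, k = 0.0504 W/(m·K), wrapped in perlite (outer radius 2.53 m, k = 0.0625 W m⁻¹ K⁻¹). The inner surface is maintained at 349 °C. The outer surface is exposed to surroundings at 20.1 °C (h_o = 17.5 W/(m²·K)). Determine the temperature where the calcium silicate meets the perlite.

T = 116 °C

Treat each layer as a resistance in series:
  R_copper = (1/1.26 − 1/1.29)/(4πk) = 0.01846/(4π·390) = 3.766×10^-6 K/W
  R_calcium silicate = (1/1.29 − 1/1.91)/(4πk) = 0.2516/(4π·0.0504) = 0.3973 K/W
  R_perlite = (1/1.91 − 1/2.53)/(4πk) = 0.1283/(4π·0.0625) = 0.1634 K/W
  R_conv,out = 1/(4πr²h) = 1/(4π·2.53²·17.5) = 7.104×10^-4 K/W
ΣR = 3.766×10^-6 + 0.3973 + 0.1634 + 7.104×10^-4 = 0.5614 K/W
Q = ΔT/ΣR = (349 °C − 20.1 °C)/0.5614 = 585.9 W
From the inner boundary to the calcium silicate/perlite interface, ΣR_partial = 0.3973 K/W.
T_interface = T_in − Q·ΣR_partial = 349 °C − (585.9)(0.3973) = 116 °C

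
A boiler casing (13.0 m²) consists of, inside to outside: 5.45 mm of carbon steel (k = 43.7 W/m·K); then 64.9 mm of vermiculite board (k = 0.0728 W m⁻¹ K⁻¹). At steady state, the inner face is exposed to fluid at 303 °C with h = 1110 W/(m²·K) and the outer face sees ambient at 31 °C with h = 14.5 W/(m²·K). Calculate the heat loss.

Q = 3.68 kW

Resistance network (inner→outer):
  R_conv,in = 1/(hA) = 1/(1110·13.0) = 6.930×10^-5 K/W
  R_carbon steel = L/(kA) = 0.00545/(43.7·13.0) = 9.593×10^-6 K/W
  R_vermiculite board = L/(kA) = 0.0649/(0.0728·13.0) = 0.06858 K/W
  R_conv,out = 1/(hA) = 1/(14.5·13.0) = 0.005305 K/W
ΣR = 6.930×10^-5 + 9.593×10^-6 + 0.06858 + 0.005305 = 0.07396 K/W
Q = ΔT/ΣR = (303 °C − 31 °C)/0.07396 = 3680 W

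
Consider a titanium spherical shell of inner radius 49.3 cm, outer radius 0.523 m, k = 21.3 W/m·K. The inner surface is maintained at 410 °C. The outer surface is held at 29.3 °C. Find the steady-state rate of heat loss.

Q = 8.76×10^5 W

Q = 4πk·ΔT/(1/r₁ − 1/r₂) = 4π × 21.3 × 380.7 / (1/0.493 − 1/0.523) = 8.76×10^5 W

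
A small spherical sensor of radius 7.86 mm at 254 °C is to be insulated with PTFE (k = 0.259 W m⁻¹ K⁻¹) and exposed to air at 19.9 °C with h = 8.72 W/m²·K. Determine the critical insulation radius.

For a sphere, r_cr = 2k_ins/h = 2·0.259/8.72 = 0.0594 m = 5.94 cm

r_cr = 5.94 cm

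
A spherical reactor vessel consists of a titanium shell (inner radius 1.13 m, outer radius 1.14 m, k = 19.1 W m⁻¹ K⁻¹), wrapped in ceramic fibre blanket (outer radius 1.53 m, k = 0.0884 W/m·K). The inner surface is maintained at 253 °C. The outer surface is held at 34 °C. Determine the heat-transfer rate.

Q = 1090 W

Treat each layer as a resistance in series:
  R_titanium = (1/1.13 − 1/1.14)/(4πk) = 0.007763/(4π·19.1) = 3.234×10^-5 K/W
  R_ceramic fibre blanket = (1/1.14 − 1/1.53)/(4πk) = 0.2236/(4π·0.0884) = 0.2013 K/W
ΣR = 3.234×10^-5 + 0.2013 = 0.2013 K/W
Q = ΔT/ΣR = (253 °C − 34 °C)/0.2013 = 1090 W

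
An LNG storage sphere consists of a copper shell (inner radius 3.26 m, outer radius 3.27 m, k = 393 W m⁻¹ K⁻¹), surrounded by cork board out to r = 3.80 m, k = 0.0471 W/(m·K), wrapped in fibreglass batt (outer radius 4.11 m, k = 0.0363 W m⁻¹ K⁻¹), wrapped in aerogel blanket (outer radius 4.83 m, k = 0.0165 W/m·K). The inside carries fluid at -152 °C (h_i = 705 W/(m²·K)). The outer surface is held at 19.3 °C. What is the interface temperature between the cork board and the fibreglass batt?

Resistance network (inner→outer):
  R_conv,in = 1/(4πr²h) = 1/(4π·3.26²·705) = 1.062×10^-5 K/W
  R_copper = (1/3.26 − 1/3.27)/(4πk) = 9.381×10^-4/(4π·393) = 1.899×10^-7 K/W
  R_cork board = (1/3.27 − 1/3.80)/(4πk) = 0.04265/(4π·0.0471) = 0.07206 K/W
  R_fibreglass batt = (1/3.80 − 1/4.11)/(4πk) = 0.01985/(4π·0.0363) = 0.04351 K/W
  R_aerogel blanket = (1/4.11 − 1/4.83)/(4πk) = 0.03627/(4π·0.0165) = 0.1749 K/W
ΣR = 1.062×10^-5 + 1.899×10^-7 + 0.07206 + 0.04351 + 0.1749 = 0.2905 K/W
Q = ΔT/ΣR = (-152 °C − 19.3 °C)/0.2905 = -589.7 W
From the inner boundary to the cork board/fibreglass batt interface, ΣR_partial = 0.07207 K/W.
T_interface = T_in − Q·ΣR_partial = -152 °C − (-589.7)(0.07207) = -110 °C

T = -110 °C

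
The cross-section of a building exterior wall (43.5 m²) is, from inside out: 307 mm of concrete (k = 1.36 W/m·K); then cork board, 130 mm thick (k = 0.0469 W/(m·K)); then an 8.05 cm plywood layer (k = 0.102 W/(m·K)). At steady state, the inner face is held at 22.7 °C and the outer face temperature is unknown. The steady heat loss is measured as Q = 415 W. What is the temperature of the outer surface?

T_out = -13.4 °C

Sum the resistances:
  R_concrete = L/(kA) = 0.307/(1.36·43.5) = 0.005189 K/W
  R_cork board = L/(kA) = 0.130/(0.0469·43.5) = 0.06372 K/W
  R_plywood = L/(kA) = 0.0805/(0.102·43.5) = 0.01814 K/W
ΣR = 0.08705 K/W
ΔT = Q·ΣR = 415 × 0.08705 = 36.13 K
Heat flows outward, so T_out = T_in − ΔT = 22.7 − 36.13 = -13.4 °C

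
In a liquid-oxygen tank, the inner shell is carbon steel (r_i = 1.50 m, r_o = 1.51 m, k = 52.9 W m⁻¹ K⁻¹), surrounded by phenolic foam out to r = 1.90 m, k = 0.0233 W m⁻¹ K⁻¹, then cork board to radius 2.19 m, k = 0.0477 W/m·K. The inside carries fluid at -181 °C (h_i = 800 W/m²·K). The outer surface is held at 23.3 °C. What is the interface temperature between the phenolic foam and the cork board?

Resistance network (inner→outer):
  R_conv,in = 1/(4πr²h) = 1/(4π·1.50²·800) = 4.421×10^-5 K/W
  R_carbon steel = (1/1.50 − 1/1.51)/(4πk) = 0.004415/(4π·52.9) = 6.642×10^-6 K/W
  R_phenolic foam = (1/1.51 − 1/1.90)/(4πk) = 0.1359/(4π·0.0233) = 0.4643 K/W
  R_cork board = (1/1.90 − 1/2.19)/(4πk) = 0.06969/(4π·0.0477) = 0.1163 K/W
ΣR = 4.421×10^-5 + 6.642×10^-6 + 0.4643 + 0.1163 = 0.5807 K/W
Q = ΔT/ΣR = (-181 °C − 23.3 °C)/0.5807 = -351.8 W
From the inner boundary to the phenolic foam/cork board interface, ΣR_partial = 0.4644 K/W.
T_interface = T_in − Q·ΣR_partial = -181 °C − (-351.8)(0.4644) = -17.6 °C

T = -17.6 °C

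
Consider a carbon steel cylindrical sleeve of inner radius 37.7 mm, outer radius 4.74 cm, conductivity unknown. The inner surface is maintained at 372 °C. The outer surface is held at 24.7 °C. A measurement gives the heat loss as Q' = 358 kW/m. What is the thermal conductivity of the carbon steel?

ΣR = ΔT/Q' = |372 − 24.7|/3.58×10^5 = 9.701×10^-4 m·K/W
ln(r₂/r₁)/(2πk) = 9.701×10^-4 ⇒ k = 0.2290/(2π·9.701×10^-4) = 37.6 W/m·K

k = 37.6 W/m·K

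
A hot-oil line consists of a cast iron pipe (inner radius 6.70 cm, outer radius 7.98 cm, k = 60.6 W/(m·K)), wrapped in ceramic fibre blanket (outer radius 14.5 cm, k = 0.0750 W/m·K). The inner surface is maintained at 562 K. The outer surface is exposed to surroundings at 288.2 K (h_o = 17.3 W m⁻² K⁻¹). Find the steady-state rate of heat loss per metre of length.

Q' = 206 W/m

Treat each layer as a resistance in series:
  R'_cast iron = ln(0.0798/0.0670)/(2πk) = 0.1748/(2π·60.6) = 4.592×10^-4 m·K/W
  R'_ceramic fibre blanket = ln(0.145/0.0798)/(2πk) = 0.5972/(2π·0.0750) = 1.267 m·K/W
  R'_conv,out = 1/(2πr h) = 1/(2π·0.145·17.3) = 0.06345 m·K/W
ΣR = 4.592×10^-4 + 1.267 + 0.06345 = 1.331 m·K/W
Q' = ΔT/ΣR = (562 K − 288.2 K)/1.331 = 206 W/m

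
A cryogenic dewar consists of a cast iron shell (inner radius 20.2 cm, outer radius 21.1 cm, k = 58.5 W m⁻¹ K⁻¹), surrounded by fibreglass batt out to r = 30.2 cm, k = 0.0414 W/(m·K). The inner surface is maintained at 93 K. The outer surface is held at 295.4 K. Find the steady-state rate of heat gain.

Resistance network (inner→outer):
  R_cast iron = (1/0.202 − 1/0.211)/(4πk) = 0.2112/(4π·58.5) = 2.872×10^-4 K/W
  R_fibreglass batt = (1/0.211 − 1/0.302)/(4πk) = 1.428/(4π·0.0414) = 2.745 K/W
ΣR = 2.872×10^-4 + 2.745 = 2.745 K/W
Q = ΔT/ΣR = (93 K − 295.4 K)/2.745 = -73.7 W
(Negative Q ⇒ heat flows inward; heat gain = 73.7 W.)

Q = 73.7 W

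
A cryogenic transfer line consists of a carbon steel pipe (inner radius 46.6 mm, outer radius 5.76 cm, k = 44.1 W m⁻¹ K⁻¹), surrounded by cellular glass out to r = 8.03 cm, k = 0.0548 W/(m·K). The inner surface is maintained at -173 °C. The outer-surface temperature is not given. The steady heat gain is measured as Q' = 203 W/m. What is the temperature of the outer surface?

T_out = 23.0 °C

Series resistances:
  R'_carbon steel = ln(0.0576/0.0466)/(2πk) = 0.2119/(2π·44.1) = 7.648×10^-4 m·K/W
  R'_cellular glass = ln(0.0803/0.0576)/(2πk) = 0.3322/(2π·0.0548) = 0.9649 m·K/W
ΣR = 0.9657 m·K/W
ΔT = Q'·ΣR = 203 × 0.9657 = 196.0 K
Heat flows inward, so T_out = T_in + ΔT = -173 + 196.0 = 23.0 °C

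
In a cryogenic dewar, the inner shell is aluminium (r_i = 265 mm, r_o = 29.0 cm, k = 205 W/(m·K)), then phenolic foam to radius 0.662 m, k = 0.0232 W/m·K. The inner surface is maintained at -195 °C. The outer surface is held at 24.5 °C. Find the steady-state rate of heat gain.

Treat each layer as a resistance in series:
  R_aluminium = (1/0.265 − 1/0.290)/(4πk) = 0.3253/(4π·205) = 1.263×10^-4 K/W
  R_phenolic foam = (1/0.290 − 1/0.662)/(4πk) = 1.938/(4π·0.0232) = 6.646 K/W
ΣR = 1.263×10^-4 + 6.646 = 6.646 K/W
Q = ΔT/ΣR = (-195 °C − 24.5 °C)/6.646 = -33.0 W
(Negative Q ⇒ heat flows inward; heat gain = 33.0 W.)

Q = 33.0 W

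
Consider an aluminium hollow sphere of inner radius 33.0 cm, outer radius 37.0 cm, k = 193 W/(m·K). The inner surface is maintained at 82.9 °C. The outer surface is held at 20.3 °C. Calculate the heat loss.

Q = 4πk·ΔT/(1/r₁ − 1/r₂) = 4π × 193 × 62.6 / (1/0.330 − 1/0.370) = 4.63×10^5 W

Q = 463 kW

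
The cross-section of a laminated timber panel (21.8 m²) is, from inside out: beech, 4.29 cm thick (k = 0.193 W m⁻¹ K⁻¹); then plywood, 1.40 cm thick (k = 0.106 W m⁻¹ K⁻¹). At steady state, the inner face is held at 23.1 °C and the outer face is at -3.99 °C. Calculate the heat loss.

Q = 1670 W

Treat each layer as a resistance in series:
  R_beech = L/(kA) = 0.0429/(0.193·21.8) = 0.01020 K/W
  R_plywood = L/(kA) = 0.0140/(0.106·21.8) = 0.006059 K/W
ΣR = 0.01020 + 0.006059 = 0.01626 K/W
Q = ΔT/ΣR = (23.1 °C − -3.99 °C)/0.01626 = 1670 W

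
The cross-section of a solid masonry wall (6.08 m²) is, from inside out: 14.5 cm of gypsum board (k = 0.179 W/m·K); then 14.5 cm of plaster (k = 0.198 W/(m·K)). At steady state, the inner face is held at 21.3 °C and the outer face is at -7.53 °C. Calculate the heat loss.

Resistance network (inner→outer):
  R_gypsum board = L/(kA) = 0.145/(0.179·6.08) = 0.1332 K/W
  R_plaster = L/(kA) = 0.145/(0.198·6.08) = 0.1204 K/W
ΣR = 0.1332 + 0.1204 = 0.2536 K/W
Q = ΔT/ΣR = (21.3 °C − -7.53 °C)/0.2536 = 114 W

Q = 114 W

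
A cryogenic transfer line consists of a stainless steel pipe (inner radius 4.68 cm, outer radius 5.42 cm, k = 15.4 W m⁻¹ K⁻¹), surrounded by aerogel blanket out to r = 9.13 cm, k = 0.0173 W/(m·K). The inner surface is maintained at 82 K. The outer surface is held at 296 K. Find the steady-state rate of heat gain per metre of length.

Series thermal resistances, inner to outer:
  R'_stainless steel = ln(0.0542/0.0468)/(2πk) = 0.1468/(2π·15.4) = 0.001517 m·K/W
  R'_aerogel blanket = ln(0.0913/0.0542)/(2πk) = 0.5215/(2π·0.0173) = 4.797 m·K/W
ΣR = 0.001517 + 4.797 = 4.799 m·K/W
Q' = ΔT/ΣR = (82 K − 296 K)/4.799 = -44.6 W/m
(Negative Q' ⇒ heat flows inward; heat gain = 44.6 W/m.)

Q' = 44.6 W/m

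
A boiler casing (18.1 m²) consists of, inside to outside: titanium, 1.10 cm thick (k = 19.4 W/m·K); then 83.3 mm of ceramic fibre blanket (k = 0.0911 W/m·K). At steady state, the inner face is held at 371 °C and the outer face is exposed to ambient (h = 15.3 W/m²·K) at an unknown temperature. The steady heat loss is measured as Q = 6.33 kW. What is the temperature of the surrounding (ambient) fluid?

Sum the resistances:
  R_titanium = L/(kA) = 0.0110/(19.4·18.1) = 3.133×10^-5 K/W
  R_ceramic fibre blanket = L/(kA) = 0.0833/(0.0911·18.1) = 0.05052 K/W
  R_conv,out = 1/(hA) = 1/(15.3·18.1) = 0.003611 K/W
ΣR = 0.05416 K/W
ΔT = Q·ΣR = 6330 × 0.05416 = 342.8 K
Heat flows outward, so T_out = T_in − ΔT = 371 − 342.8 = 28.2 °C

T_out = 28.2 °C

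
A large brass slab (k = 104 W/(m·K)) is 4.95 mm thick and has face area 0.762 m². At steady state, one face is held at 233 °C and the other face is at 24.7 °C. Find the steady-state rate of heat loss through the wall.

Q = kA·ΔT/L = 104 × 0.762 × |233 °C − 24.7 °C| / 0.00495 = 3.33×10^6 W

Q = 3.33×10^6 W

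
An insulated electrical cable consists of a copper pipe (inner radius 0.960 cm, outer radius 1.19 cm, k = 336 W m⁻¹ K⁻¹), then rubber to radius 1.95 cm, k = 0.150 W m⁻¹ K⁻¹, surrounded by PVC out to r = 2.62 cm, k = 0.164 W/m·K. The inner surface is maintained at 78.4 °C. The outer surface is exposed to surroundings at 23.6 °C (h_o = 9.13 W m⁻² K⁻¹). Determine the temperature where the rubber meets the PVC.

Resistance network (inner→outer):
  R'_copper = ln(0.0119/0.00960)/(2πk) = 0.2148/(2π·336) = 1.017×10^-4 m·K/W
  R'_rubber = ln(0.0195/0.0119)/(2πk) = 0.4939/(2π·0.150) = 0.5240 m·K/W
  R'_PVC = ln(0.0262/0.0195)/(2πk) = 0.2953/(2π·0.164) = 0.2866 m·K/W
  R'_conv,out = 1/(2πr h) = 1/(2π·0.0262·9.13) = 0.6653 m·K/W
ΣR = 1.017×10^-4 + 0.5240 + 0.2866 + 0.6653 = 1.476 m·K/W
Q' = ΔT/ΣR = (78.4 °C − 23.6 °C)/1.476 = 37.13 W/m
From the inner boundary to the rubber/PVC interface, ΣR_partial = 0.5241 m·K/W.
T_interface = T_in − Q'·ΣR_partial = 78.4 °C − (37.13)(0.5241) = 58.9 °C

T = 58.9 °C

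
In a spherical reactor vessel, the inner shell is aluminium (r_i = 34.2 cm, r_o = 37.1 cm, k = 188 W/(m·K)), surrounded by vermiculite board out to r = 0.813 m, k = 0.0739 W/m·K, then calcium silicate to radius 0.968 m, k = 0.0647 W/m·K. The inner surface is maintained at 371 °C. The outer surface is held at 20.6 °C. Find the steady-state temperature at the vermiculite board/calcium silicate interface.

T = 67.2 °C

Treat each layer as a resistance in series:
  R_aluminium = (1/0.342 − 1/0.371)/(4πk) = 0.2286/(4π·188) = 9.675×10^-5 K/W
  R_vermiculite board = (1/0.371 − 1/0.813)/(4πk) = 1.465/(4π·0.0739) = 1.578 K/W
  R_calcium silicate = (1/0.813 − 1/0.968)/(4πk) = 0.1970/(4π·0.0647) = 0.2422 K/W
ΣR = 9.675×10^-5 + 1.578 + 0.2422 = 1.820 K/W
Q = ΔT/ΣR = (371 °C − 20.6 °C)/1.820 = 192.5 W
From the inner boundary to the vermiculite board/calcium silicate interface, ΣR_partial = 1.578 K/W.
T_interface = T_in − Q·ΣR_partial = 371 °C − (192.5)(1.578) = 67.2 °C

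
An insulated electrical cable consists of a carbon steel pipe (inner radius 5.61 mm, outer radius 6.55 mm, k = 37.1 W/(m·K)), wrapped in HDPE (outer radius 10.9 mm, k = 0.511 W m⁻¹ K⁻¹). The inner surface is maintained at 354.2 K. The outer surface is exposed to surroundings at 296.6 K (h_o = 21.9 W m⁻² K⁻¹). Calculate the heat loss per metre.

Resistance network (inner→outer):
  R'_carbon steel = ln(0.00655/0.00561)/(2πk) = 0.1549/(2π·37.1) = 6.646×10^-4 m·K/W
  R'_HDPE = ln(0.0109/0.00655)/(2πk) = 0.5093/(2π·0.511) = 0.1586 m·K/W
  R'_conv,out = 1/(2πr h) = 1/(2π·0.0109·21.9) = 0.6667 m·K/W
ΣR = 6.646×10^-4 + 0.1586 + 0.6667 = 0.8260 m·K/W
Q' = ΔT/ΣR = (354.2 K − 296.6 K)/0.8260 = 69.7 W/m

Q' = 69.7 W/m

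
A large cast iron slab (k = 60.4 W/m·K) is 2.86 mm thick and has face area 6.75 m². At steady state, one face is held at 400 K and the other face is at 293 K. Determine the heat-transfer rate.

Q = kA·ΔT/L = 60.4 × 6.75 × |400 K − 293 K| / 0.00286 = 1.53×10^7 W

Q = 15300 kW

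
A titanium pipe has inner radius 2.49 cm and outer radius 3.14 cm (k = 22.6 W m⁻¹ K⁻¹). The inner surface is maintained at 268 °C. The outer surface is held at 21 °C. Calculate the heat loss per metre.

Q' = 2πk·ΔT/ln(r₂/r₁) = 2π × 22.6 × 247 / ln(0.0314/0.0249) = 1.51×10^5 W/m

Q' = 151 kW/m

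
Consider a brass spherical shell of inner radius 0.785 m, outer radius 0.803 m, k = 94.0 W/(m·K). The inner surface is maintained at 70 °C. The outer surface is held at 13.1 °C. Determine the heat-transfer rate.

Q = 2.35×10^6 W

Q = 4πk·ΔT/(1/r₁ − 1/r₂) = 4π × 94.0 × 56.9 / (1/0.785 − 1/0.803) = 2.35×10^6 W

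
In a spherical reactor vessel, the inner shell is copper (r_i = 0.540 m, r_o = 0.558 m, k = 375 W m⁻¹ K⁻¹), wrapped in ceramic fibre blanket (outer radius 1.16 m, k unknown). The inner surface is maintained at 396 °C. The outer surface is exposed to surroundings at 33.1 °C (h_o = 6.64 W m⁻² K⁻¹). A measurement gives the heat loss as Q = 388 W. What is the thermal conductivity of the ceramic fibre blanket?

k = 0.0799 W/m·K

ΣR = ΔT/Q = |396 − 33.1|/388 = 0.9353 K/W
Known resistances:
  R_copper = (1/0.540 − 1/0.558)/(4πk) = 0.05974/(4π·375) = 1.268×10^-5 K/W
  R_conv,out = 1/(4πr²h) = 1/(4π·1.16²·6.64) = 0.008906 K/W
R_ceramic fibre blanket = ΣR − ΣR_known = 0.9353 − 0.008919 = 0.9264 K/W
(1/r₁−1/r₂)/(4πk) = 0.9264 ⇒ k = 0.9300/(4π·0.9264) = 0.0799 W/m·K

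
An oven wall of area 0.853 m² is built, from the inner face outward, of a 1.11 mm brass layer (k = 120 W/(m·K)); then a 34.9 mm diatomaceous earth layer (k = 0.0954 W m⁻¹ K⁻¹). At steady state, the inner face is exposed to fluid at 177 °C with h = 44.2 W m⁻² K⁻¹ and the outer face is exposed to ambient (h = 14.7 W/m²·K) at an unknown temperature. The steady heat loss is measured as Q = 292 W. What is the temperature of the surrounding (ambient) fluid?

Sum the resistances:
  R_conv,in = 1/(hA) = 1/(44.2·0.853) = 0.02652 K/W
  R_brass = L/(kA) = 0.00111/(120·0.853) = 1.084×10^-5 K/W
  R_diatomaceous earth = L/(kA) = 0.0349/(0.0954·0.853) = 0.4289 K/W
  R_conv,out = 1/(hA) = 1/(14.7·0.853) = 0.07975 K/W
ΣR = 0.5352 K/W
ΔT = Q·ΣR = 292 × 0.5352 = 156.3 K
Heat flows outward, so T_out = T_in − ΔT = 177 − 156.3 = 20.7 °C

T_out = 20.7 °C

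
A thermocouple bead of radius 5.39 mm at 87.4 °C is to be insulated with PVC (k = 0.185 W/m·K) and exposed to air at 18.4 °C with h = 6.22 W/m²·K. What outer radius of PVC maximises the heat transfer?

r_cr = 5.95 cm

For a sphere, r_cr = 2k_ins/h = 2·0.185/6.22 = 0.0595 m = 5.95 cm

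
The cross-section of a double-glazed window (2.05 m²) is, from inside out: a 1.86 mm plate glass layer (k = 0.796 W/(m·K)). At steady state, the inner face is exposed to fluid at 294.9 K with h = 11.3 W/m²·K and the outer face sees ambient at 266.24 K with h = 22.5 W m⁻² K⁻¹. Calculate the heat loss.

Q = 434 W

Resistance network (inner→outer):
  R_conv,in = 1/(hA) = 1/(11.3·2.05) = 0.04317 K/W
  R_plate glass = L/(kA) = 0.00186/(0.796·2.05) = 0.001140 K/W
  R_conv,out = 1/(hA) = 1/(22.5·2.05) = 0.02168 K/W
ΣR = 0.04317 + 0.001140 + 0.02168 = 0.06599 K/W
Q = ΔT/ΣR = (294.9 K − 266.24 K)/0.06599 = 434 W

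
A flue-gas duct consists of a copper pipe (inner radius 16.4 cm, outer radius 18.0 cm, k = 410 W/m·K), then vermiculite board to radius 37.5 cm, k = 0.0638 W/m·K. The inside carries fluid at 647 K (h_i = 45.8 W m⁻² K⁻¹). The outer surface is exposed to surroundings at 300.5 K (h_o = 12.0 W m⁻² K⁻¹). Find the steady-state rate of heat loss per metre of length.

Treat each layer as a resistance in series:
  R'_conv,in = 1/(2πr h) = 1/(2π·0.164·45.8) = 0.02119 m·K/W
  R'_copper = ln(0.180/0.164)/(2πk) = 0.09309/(2π·410) = 3.614×10^-5 m·K/W
  R'_vermiculite board = ln(0.375/0.180)/(2πk) = 0.7340/(2π·0.0638) = 1.831 m·K/W
  R'_conv,out = 1/(2πr h) = 1/(2π·0.375·12.0) = 0.03537 m·K/W
ΣR = 0.02119 + 3.614×10^-5 + 1.831 + 0.03537 = 1.888 m·K/W
Q' = ΔT/ΣR = (647 K − 300.5 K)/1.888 = 184 W/m

Q' = 184 W/m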